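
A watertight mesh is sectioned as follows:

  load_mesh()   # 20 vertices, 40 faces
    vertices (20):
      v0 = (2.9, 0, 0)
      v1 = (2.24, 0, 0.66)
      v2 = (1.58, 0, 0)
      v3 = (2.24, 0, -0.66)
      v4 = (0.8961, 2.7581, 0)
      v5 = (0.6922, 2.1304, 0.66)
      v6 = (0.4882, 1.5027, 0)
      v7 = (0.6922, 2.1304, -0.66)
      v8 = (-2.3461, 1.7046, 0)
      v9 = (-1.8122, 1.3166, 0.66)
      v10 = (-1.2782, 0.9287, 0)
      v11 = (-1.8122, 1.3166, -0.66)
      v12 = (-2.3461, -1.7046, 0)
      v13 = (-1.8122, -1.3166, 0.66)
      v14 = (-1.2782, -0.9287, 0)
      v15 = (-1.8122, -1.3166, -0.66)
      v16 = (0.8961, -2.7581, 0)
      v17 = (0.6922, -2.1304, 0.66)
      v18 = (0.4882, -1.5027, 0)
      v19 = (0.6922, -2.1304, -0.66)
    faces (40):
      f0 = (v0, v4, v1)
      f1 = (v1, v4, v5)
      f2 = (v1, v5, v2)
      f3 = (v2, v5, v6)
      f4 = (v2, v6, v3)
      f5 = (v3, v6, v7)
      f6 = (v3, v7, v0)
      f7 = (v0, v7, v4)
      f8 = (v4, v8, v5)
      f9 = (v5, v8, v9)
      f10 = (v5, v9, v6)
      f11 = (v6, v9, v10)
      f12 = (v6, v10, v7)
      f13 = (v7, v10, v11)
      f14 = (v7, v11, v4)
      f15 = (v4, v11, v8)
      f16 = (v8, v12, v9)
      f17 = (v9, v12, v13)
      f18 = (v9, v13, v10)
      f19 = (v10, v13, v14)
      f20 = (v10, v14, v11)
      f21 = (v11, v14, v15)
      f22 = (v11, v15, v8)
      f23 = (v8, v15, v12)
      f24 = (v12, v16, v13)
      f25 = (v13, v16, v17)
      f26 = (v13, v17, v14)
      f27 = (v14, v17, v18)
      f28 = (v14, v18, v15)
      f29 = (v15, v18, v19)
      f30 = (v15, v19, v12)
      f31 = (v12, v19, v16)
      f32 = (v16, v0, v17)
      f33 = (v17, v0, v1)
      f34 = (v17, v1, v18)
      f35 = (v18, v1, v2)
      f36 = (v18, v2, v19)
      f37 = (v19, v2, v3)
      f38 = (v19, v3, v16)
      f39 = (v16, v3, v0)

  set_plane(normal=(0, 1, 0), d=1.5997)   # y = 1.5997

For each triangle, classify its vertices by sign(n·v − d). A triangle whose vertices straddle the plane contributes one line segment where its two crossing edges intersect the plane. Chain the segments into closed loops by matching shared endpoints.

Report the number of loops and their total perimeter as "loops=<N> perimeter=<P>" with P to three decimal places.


loops=1 perimeter=9.731

Straddling triangles (16 of 40):
  (v0,v4,v1) [-+-] → (1.73774, 1.5997, 0)–(1.46054, 1.5997, 0.2772)  len=0.3920
  (v1,v4,v5) [-++] → (1.46054, 1.5997, 0.2772)–(1.07777, 1.5997, 0.66)  len=0.5413
  (v1,v5,v2) [-+-] → (1.07777, 1.5997, 0.66)–(0.913358, 1.5997, 0.495589)  len=0.2325
  (v2,v5,v6) [-+-] → (0.913358, 1.5997, 0.495589)–(0.519725, 1.5997, 0.101991)  len=0.5567
  (v3,v6,v7) [--+] → (0.519725, 1.5997, -0.101991)–(1.07777, 1.5997, -0.66)  len=0.7892
  (v3,v7,v0) [-+-] → (1.07777, 1.5997, -0.66)–(1.24218, 1.5997, -0.495589)  len=0.2325
  (v0,v7,v4) [-++] → (1.24218, 1.5997, -0.495589)–(1.73774, 1.5997, 0)  len=0.7008
  (v5,v8,v9) [++-] → (-2.20175, 1.5997, 0.178438)–(-0.940984, 1.5997, 0.66)  len=1.3496
  (v5,v9,v6) [+--] → (-0.940984, 1.5997, 0.66)–(0.519725, 1.5997, 0.101991)  len=1.5637
  (v6,v10,v7) [--+] → (-0.177977, 1.5997, -0.368528)–(0.519725, 1.5997, -0.101991)  len=0.7469
  (v7,v10,v11) [+--] → (-0.177977, 1.5997, -0.368528)–(-0.940984, 1.5997, -0.66)  len=0.8168
  (v7,v11,v4) [+-+] → (-0.940984, 1.5997, -0.66)–(-1.28031, 1.5997, -0.530381)  len=0.3632
  (v4,v11,v8) [+-+] → (-1.28031, 1.5997, -0.530381)–(-2.20175, 1.5997, -0.178438)  len=0.9864
  (v8,v12,v9) [+--] → (-2.3461, 1.5997, 0)–(-2.20175, 1.5997, 0.178438)  len=0.2295
  (v11,v15,v8) [--+] → (-2.32756, 1.5997, -0.0229161)–(-2.20175, 1.5997, -0.178438)  len=0.2000
  (v8,v15,v12) [+--] → (-2.32756, 1.5997, -0.0229161)–(-2.3461, 1.5997, 0)  len=0.0295

Chained into 1 loop(s):
  loop 1: 16 segments, perimeter = 9.7306
Total perimeter = 9.731


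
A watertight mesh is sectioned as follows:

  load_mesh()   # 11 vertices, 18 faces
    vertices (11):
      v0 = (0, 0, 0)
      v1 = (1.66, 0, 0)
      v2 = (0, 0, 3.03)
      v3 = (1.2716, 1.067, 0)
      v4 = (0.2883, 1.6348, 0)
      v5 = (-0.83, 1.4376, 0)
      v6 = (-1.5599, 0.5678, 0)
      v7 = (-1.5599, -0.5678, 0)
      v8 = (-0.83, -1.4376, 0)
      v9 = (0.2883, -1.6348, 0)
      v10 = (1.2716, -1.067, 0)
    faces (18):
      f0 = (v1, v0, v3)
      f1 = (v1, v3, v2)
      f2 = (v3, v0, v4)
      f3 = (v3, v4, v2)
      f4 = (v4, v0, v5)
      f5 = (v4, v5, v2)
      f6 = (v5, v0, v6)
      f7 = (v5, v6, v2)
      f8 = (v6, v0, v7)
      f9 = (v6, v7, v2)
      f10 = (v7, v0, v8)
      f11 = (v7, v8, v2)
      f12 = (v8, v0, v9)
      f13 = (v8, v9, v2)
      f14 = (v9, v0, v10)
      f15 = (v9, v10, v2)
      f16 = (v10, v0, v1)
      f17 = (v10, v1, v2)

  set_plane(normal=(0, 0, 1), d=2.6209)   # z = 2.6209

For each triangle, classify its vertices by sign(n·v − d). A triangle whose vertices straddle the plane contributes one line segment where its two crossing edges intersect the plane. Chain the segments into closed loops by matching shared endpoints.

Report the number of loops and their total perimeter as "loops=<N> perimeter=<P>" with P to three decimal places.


Straddling triangles (9 of 18):
  (v1,v3,v2) [--+] → (0.171687, 0.144063, 2.6209)–(0.224127, 0, 2.6209)  len=0.1533
  (v3,v4,v2) [--+] → (0.0389253, 0.220725, 2.6209)–(0.171687, 0.144063, 2.6209)  len=0.1533
  (v4,v5,v2) [--+] → (-0.112064, 0.1941, 2.6209)–(0.0389253, 0.220725, 2.6209)  len=0.1533
  (v5,v6,v2) [--+] → (-0.210612, 0.0766624, 2.6209)–(-0.112064, 0.1941, 2.6209)  len=0.1533
  (v6,v7,v2) [--+] → (-0.210612, -0.0766624, 2.6209)–(-0.210612, 0.0766624, 2.6209)  len=0.1533
  (v7,v8,v2) [--+] → (-0.112064, -0.1941, 2.6209)–(-0.210612, -0.0766624, 2.6209)  len=0.1533
  (v8,v9,v2) [--+] → (0.0389253, -0.220725, 2.6209)–(-0.112064, -0.1941, 2.6209)  len=0.1533
  (v9,v10,v2) [--+] → (0.171687, -0.144063, 2.6209)–(0.0389253, -0.220725, 2.6209)  len=0.1533
  (v10,v1,v2) [--+] → (0.224127, 0, 2.6209)–(0.171687, -0.144063, 2.6209)  len=0.1533

Chained into 1 loop(s):
  loop 1: 9 segments, perimeter = 1.3798
Total perimeter = 1.380

loops=1 perimeter=1.380


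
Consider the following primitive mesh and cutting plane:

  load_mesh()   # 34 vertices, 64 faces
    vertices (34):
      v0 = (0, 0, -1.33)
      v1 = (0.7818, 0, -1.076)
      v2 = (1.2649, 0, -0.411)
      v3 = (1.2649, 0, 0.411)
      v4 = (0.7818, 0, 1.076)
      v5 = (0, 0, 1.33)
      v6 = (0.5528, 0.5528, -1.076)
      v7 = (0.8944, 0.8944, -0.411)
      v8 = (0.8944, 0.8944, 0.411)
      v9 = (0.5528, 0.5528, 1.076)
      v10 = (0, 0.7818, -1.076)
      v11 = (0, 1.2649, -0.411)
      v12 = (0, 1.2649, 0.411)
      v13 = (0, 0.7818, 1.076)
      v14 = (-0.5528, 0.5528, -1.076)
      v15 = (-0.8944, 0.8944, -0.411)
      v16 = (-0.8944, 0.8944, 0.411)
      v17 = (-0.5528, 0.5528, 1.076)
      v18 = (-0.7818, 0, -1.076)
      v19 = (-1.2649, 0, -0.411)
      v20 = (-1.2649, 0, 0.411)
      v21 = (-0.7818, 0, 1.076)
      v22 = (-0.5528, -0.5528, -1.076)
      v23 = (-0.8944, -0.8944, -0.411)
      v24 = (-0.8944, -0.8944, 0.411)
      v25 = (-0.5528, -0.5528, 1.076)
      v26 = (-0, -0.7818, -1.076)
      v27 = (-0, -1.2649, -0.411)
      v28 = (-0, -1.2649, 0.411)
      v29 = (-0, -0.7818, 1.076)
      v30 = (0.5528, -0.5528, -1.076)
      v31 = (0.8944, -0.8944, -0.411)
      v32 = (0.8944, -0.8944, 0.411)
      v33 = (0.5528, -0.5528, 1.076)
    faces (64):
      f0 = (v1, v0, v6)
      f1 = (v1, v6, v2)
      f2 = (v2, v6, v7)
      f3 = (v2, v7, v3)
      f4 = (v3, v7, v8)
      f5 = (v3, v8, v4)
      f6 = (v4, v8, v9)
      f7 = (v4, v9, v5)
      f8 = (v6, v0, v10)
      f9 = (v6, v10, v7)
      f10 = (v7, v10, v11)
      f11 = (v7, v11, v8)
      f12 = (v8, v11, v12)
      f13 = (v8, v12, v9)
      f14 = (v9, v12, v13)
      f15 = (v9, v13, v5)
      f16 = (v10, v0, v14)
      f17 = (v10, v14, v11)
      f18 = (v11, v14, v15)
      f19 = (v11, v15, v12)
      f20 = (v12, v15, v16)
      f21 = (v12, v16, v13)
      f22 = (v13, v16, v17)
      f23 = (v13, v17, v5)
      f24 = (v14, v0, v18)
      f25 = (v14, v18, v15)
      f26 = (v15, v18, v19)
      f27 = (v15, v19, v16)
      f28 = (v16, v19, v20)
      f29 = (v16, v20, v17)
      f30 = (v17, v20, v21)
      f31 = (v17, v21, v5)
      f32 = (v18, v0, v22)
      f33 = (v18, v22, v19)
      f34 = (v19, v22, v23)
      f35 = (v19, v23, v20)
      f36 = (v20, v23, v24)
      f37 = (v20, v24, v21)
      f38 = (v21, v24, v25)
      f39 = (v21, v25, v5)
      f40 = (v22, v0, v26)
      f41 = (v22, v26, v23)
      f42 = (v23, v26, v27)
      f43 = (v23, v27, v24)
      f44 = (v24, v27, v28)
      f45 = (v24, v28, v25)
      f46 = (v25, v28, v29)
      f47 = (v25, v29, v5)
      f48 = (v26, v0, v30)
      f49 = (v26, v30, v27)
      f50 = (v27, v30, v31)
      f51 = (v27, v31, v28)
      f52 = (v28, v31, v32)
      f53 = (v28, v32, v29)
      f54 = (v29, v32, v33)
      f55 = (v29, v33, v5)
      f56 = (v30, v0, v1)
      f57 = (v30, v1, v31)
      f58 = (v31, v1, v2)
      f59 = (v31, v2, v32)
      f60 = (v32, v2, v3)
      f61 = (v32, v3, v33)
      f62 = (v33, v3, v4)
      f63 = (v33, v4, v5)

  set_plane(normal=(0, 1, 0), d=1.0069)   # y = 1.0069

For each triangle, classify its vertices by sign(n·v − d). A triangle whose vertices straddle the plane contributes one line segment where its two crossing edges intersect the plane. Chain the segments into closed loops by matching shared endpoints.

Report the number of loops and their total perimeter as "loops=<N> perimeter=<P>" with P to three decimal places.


Straddling triangles (10 of 64):
  (v7,v10,v11) [--+] → (0, 1.0069, -0.766144)–(0.622821, 1.0069, -0.411)  len=0.7170
  (v7,v11,v8) [-+-] → (0.622821, 1.0069, -0.411)–(0.622821, 1.0069, 0.161405)  len=0.5724
  (v8,v11,v12) [-++] → (0.622821, 1.0069, 0.161405)–(0.622821, 1.0069, 0.411)  len=0.2496
  (v8,v12,v9) [-+-] → (0.622821, 1.0069, 0.411)–(0.200284, 1.0069, 0.651935)  len=0.4864
  (v9,v12,v13) [-+-] → (0.200284, 1.0069, 0.651935)–(0, 1.0069, 0.766144)  len=0.2306
  (v10,v14,v11) [--+] → (-0.200284, 1.0069, -0.651935)–(0, 1.0069, -0.766144)  len=0.2306
  (v11,v14,v15) [+--] → (-0.200284, 1.0069, -0.651935)–(-0.622821, 1.0069, -0.411)  len=0.4864
  (v11,v15,v12) [+-+] → (-0.622821, 1.0069, -0.411)–(-0.622821, 1.0069, -0.161405)  len=0.2496
  (v12,v15,v16) [+--] → (-0.622821, 1.0069, -0.161405)–(-0.622821, 1.0069, 0.411)  len=0.5724
  (v12,v16,v13) [+--] → (-0.622821, 1.0069, 0.411)–(0, 1.0069, 0.766144)  len=0.7170

Chained into 1 loop(s):
  loop 1: 10 segments, perimeter = 4.5118
Total perimeter = 4.512

loops=1 perimeter=4.512


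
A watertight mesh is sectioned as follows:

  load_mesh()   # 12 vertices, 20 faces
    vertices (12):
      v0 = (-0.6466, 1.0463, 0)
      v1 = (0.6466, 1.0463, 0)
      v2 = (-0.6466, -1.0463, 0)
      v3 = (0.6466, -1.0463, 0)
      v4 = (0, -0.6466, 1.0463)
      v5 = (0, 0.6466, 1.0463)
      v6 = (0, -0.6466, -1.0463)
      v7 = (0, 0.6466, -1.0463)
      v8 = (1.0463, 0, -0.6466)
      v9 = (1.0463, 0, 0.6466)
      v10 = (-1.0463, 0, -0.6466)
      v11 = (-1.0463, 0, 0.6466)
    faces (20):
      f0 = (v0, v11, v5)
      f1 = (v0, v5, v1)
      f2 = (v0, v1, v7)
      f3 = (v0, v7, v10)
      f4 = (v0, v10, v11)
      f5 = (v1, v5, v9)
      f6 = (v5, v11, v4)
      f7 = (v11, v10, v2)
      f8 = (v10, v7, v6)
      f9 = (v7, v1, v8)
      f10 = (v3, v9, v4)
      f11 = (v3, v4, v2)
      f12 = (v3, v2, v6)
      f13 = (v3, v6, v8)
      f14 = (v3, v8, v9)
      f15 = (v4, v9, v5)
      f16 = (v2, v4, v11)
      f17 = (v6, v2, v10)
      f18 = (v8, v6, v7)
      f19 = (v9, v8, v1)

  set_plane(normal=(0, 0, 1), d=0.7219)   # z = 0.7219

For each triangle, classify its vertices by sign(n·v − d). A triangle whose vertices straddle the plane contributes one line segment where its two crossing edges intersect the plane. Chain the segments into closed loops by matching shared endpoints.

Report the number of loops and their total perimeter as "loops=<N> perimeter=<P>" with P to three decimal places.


Straddling triangles (8 of 20):
  (v0,v11,v5) [--+] → (-0.849186, 0.121814, 0.7219)–(-0.200475, 0.770525, 0.7219)  len=0.9174
  (v0,v5,v1) [-+-] → (-0.200475, 0.770525, 0.7219)–(0.200475, 0.770525, 0.7219)  len=0.4010
  (v1,v5,v9) [-+-] → (0.200475, 0.770525, 0.7219)–(0.849186, 0.121814, 0.7219)  len=0.9174
  (v5,v11,v4) [+-+] → (-0.849186, 0.121814, 0.7219)–(-0.849186, -0.121814, 0.7219)  len=0.2436
  (v3,v9,v4) [--+] → (0.849186, -0.121814, 0.7219)–(0.200475, -0.770525, 0.7219)  len=0.9174
  (v3,v4,v2) [-+-] → (0.200475, -0.770525, 0.7219)–(-0.200475, -0.770525, 0.7219)  len=0.4010
  (v4,v9,v5) [+-+] → (0.849186, -0.121814, 0.7219)–(0.849186, 0.121814, 0.7219)  len=0.2436
  (v2,v4,v11) [-+-] → (-0.200475, -0.770525, 0.7219)–(-0.849186, -0.121814, 0.7219)  len=0.9174

Chained into 1 loop(s):
  loop 1: 8 segments, perimeter = 4.9588
Total perimeter = 4.959

loops=1 perimeter=4.959


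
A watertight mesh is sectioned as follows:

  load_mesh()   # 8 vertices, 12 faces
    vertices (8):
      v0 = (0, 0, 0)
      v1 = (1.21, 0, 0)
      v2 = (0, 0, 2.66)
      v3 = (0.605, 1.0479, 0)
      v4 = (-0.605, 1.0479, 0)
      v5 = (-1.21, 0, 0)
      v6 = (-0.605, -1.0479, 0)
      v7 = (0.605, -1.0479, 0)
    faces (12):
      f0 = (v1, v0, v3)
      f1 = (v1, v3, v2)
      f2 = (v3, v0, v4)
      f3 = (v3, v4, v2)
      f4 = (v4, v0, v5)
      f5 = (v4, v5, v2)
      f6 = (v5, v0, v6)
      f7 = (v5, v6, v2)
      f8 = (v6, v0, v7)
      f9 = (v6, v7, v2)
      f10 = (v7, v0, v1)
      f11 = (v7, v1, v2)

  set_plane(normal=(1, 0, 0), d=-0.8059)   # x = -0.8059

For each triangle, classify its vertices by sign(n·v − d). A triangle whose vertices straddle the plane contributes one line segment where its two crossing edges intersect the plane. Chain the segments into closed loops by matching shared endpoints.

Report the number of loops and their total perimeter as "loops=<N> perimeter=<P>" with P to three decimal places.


loops=1 perimeter=3.662

Straddling triangles (4 of 12):
  (v4,v0,v5) [++-] → (-0.8059, 0, 0)–(-0.8059, 0.699928, 0)  len=0.6999
  (v4,v5,v2) [+-+] → (-0.8059, 0.699928, 0)–(-0.8059, 0, 0.888352)  len=1.1310
  (v5,v0,v6) [-++] → (-0.8059, 0, 0)–(-0.8059, -0.699928, 0)  len=0.6999
  (v5,v6,v2) [-++] → (-0.8059, -0.699928, 0)–(-0.8059, 0, 0.888352)  len=1.1310

Chained into 1 loop(s):
  loop 1: 4 segments, perimeter = 3.6618
Total perimeter = 3.662


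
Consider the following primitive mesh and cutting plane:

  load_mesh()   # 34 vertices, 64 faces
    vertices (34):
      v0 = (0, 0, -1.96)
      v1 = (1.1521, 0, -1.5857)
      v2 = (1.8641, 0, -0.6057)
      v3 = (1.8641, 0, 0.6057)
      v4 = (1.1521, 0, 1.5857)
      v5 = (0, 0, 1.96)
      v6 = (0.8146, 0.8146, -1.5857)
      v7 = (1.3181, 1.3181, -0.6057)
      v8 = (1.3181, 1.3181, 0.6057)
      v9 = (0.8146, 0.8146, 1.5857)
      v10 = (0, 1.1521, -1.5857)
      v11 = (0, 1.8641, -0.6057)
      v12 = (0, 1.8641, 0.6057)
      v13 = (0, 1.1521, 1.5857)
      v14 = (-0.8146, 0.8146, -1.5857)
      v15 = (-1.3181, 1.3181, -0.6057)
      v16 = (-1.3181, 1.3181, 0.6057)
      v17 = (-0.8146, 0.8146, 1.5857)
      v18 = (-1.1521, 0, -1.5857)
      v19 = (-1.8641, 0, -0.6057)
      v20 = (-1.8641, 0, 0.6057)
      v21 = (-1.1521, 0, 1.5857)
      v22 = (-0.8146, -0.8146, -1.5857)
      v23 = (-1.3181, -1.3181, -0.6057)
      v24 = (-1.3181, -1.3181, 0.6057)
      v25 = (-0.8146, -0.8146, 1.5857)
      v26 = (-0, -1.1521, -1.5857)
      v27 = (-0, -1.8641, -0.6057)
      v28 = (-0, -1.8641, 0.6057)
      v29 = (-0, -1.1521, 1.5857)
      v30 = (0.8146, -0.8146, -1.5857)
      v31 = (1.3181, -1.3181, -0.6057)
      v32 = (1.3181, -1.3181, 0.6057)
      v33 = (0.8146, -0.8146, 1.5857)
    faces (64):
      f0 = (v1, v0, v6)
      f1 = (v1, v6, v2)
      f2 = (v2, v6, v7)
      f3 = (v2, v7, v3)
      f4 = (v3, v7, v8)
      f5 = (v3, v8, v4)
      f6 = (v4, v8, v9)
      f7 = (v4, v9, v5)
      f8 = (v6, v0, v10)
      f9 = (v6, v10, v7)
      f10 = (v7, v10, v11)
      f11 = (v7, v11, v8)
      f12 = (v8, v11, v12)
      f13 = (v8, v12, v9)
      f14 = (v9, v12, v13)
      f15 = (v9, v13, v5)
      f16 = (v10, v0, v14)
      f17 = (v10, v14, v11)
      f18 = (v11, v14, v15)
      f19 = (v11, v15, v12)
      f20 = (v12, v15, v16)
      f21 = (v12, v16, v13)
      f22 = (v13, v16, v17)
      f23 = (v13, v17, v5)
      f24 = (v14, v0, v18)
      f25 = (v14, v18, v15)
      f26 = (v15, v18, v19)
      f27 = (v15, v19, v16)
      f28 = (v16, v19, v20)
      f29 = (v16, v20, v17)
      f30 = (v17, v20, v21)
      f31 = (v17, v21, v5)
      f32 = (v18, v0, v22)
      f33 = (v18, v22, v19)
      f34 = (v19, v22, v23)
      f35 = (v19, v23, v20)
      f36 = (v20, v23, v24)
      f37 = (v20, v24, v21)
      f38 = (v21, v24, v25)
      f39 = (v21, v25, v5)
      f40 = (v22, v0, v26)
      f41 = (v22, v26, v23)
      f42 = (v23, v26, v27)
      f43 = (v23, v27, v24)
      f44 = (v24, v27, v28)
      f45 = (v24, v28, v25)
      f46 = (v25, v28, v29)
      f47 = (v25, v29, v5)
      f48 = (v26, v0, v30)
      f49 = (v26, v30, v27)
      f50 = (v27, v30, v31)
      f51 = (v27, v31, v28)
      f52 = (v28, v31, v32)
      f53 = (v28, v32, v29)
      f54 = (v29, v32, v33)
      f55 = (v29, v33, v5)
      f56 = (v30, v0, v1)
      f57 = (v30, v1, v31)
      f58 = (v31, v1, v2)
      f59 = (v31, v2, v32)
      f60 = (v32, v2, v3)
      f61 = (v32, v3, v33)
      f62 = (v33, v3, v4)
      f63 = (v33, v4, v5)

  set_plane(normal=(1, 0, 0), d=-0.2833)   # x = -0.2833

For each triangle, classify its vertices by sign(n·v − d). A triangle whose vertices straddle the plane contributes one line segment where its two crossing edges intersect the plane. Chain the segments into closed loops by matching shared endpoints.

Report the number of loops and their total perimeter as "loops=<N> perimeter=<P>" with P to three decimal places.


loops=1 perimeter=11.572

Straddling triangles (20 of 64):
  (v10,v0,v14) [++-] → (-0.2833, 0.2833, -1.82983)–(-0.2833, 1.03472, -1.5857)  len=0.7901
  (v10,v14,v11) [+-+] → (-0.2833, 1.03472, -1.5857)–(-0.2833, 1.49911, -0.946522)  len=0.7901
  (v11,v14,v15) [+--] → (-0.2833, 1.49911, -0.946522)–(-0.2833, 1.74675, -0.6057)  len=0.4213
  (v11,v15,v12) [+-+] → (-0.2833, 1.74675, -0.6057)–(-0.2833, 1.74675, 0.345333)  len=0.9510
  (v12,v15,v16) [+--] → (-0.2833, 1.74675, 0.345333)–(-0.2833, 1.74675, 0.6057)  len=0.2604
  (v12,v16,v13) [+-+] → (-0.2833, 1.74675, 0.6057)–(-0.2833, 1.18778, 1.37507)  len=0.9510
  (v13,v16,v17) [+--] → (-0.2833, 1.18778, 1.37507)–(-0.2833, 1.03472, 1.5857)  len=0.2604
  (v13,v17,v5) [+-+] → (-0.2833, 1.03472, 1.5857)–(-0.2833, 0.2833, 1.82983)  len=0.7901
  (v14,v0,v18) [-+-] → (-0.2833, 0.2833, -1.82983)–(-0.2833, 0, -1.86796)  len=0.2859
  (v17,v21,v5) [--+] → (-0.2833, 0, 1.86796)–(-0.2833, 0.2833, 1.82983)  len=0.2859
  (v18,v0,v22) [-+-] → (-0.2833, 0, -1.86796)–(-0.2833, -0.2833, -1.82983)  len=0.2859
  (v21,v25,v5) [--+] → (-0.2833, -0.2833, 1.82983)–(-0.2833, 0, 1.86796)  len=0.2859
  (v22,v0,v26) [-++] → (-0.2833, -0.2833, -1.82983)–(-0.2833, -1.03472, -1.5857)  len=0.7901
  (v22,v26,v23) [-+-] → (-0.2833, -1.03472, -1.5857)–(-0.2833, -1.18778, -1.37507)  len=0.2604
  (v23,v26,v27) [-++] → (-0.2833, -1.18778, -1.37507)–(-0.2833, -1.74675, -0.6057)  len=0.9510
  (v23,v27,v24) [-+-] → (-0.2833, -1.74675, -0.6057)–(-0.2833, -1.74675, -0.345333)  len=0.2604
  (v24,v27,v28) [-++] → (-0.2833, -1.74675, -0.345333)–(-0.2833, -1.74675, 0.6057)  len=0.9510
  (v24,v28,v25) [-+-] → (-0.2833, -1.74675, 0.6057)–(-0.2833, -1.49911, 0.946522)  len=0.4213
  (v25,v28,v29) [-++] → (-0.2833, -1.49911, 0.946522)–(-0.2833, -1.03472, 1.5857)  len=0.7901
  (v25,v29,v5) [-++] → (-0.2833, -1.03472, 1.5857)–(-0.2833, -0.2833, 1.82983)  len=0.7901

Chained into 1 loop(s):
  loop 1: 20 segments, perimeter = 11.5720
Total perimeter = 11.572


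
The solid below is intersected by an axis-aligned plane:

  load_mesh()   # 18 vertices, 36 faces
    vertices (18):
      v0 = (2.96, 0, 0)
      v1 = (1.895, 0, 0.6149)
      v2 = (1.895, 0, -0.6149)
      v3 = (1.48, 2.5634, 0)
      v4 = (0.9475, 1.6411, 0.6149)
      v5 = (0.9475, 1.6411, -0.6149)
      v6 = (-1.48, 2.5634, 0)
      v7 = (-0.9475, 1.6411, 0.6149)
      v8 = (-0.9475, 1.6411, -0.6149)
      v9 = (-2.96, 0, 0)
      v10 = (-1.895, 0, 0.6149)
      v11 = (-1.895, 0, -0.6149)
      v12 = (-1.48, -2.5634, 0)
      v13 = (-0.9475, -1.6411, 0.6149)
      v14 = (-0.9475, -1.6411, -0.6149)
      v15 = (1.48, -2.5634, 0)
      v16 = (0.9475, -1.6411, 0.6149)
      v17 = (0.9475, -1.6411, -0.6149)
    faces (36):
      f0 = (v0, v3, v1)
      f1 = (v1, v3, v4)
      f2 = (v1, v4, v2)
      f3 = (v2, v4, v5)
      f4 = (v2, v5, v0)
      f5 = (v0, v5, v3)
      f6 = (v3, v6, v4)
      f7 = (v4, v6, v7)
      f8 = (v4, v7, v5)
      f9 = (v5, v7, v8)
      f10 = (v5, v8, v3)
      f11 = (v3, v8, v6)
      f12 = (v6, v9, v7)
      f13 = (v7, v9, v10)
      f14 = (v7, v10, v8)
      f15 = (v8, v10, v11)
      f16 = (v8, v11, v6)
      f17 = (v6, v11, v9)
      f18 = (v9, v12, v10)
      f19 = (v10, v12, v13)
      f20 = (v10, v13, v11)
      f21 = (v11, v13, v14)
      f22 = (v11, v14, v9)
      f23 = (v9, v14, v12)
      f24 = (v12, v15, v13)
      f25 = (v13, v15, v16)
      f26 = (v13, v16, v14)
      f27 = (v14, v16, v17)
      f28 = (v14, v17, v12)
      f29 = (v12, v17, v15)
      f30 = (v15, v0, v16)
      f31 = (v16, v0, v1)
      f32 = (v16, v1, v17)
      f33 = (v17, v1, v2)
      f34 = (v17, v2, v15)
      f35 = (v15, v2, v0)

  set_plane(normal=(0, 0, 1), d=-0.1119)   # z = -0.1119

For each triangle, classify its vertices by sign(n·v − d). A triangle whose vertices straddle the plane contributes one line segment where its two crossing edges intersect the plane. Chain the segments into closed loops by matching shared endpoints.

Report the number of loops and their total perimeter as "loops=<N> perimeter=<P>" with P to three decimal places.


loops=2 perimeter=27.967

Straddling triangles (24 of 36):
  (v1,v4,v2) [++-] → (1.50746, 0.671226, -0.1119)–(1.895, 0, -0.1119)  len=0.7751
  (v2,v4,v5) [-+-] → (1.50746, 0.671226, -0.1119)–(0.9475, 1.6411, -0.1119)  len=1.1199
  (v2,v5,v0) [--+] → (2.59376, 0.298649, -0.1119)–(2.76619, 0, -0.1119)  len=0.3449
  (v0,v5,v3) [+-+] → (2.59376, 0.298649, -0.1119)–(1.3831, 2.39556, -0.1119)  len=2.4213
  (v4,v7,v5) [++-] → (0.172427, 1.6411, -0.1119)–(0.9475, 1.6411, -0.1119)  len=0.7751
  (v5,v7,v8) [-+-] → (0.172427, 1.6411, -0.1119)–(-0.9475, 1.6411, -0.1119)  len=1.1199
  (v5,v8,v3) [--+] → (1.03824, 2.39556, -0.1119)–(1.3831, 2.39556, -0.1119)  len=0.3449
  (v3,v8,v6) [+-+] → (1.03824, 2.39556, -0.1119)–(-1.3831, 2.39556, -0.1119)  len=2.4213
  (v7,v10,v8) [++-] → (-1.33504, 0.969874, -0.1119)–(-0.9475, 1.6411, -0.1119)  len=0.7751
  (v8,v10,v11) [-+-] → (-1.33504, 0.969874, -0.1119)–(-1.895, 0, -0.1119)  len=1.1199
  (v8,v11,v6) [--+] → (-1.55552, 2.09691, -0.1119)–(-1.3831, 2.39556, -0.1119)  len=0.3449
  (v6,v11,v9) [+-+] → (-1.55552, 2.09691, -0.1119)–(-2.76619, 0, -0.1119)  len=2.4213
  (v10,v13,v11) [++-] → (-1.50746, -0.671226, -0.1119)–(-1.895, 0, -0.1119)  len=0.7751
  (v11,v13,v14) [-+-] → (-1.50746, -0.671226, -0.1119)–(-0.9475, -1.6411, -0.1119)  len=1.1199
  (v11,v14,v9) [--+] → (-2.59376, -0.298649, -0.1119)–(-2.76619, 0, -0.1119)  len=0.3449
  (v9,v14,v12) [+-+] → (-2.59376, -0.298649, -0.1119)–(-1.3831, -2.39556, -0.1119)  len=2.4213
  (v13,v16,v14) [++-] → (-0.172427, -1.6411, -0.1119)–(-0.9475, -1.6411, -0.1119)  len=0.7751
  (v14,v16,v17) [-+-] → (-0.172427, -1.6411, -0.1119)–(0.9475, -1.6411, -0.1119)  len=1.1199
  (v14,v17,v12) [--+] → (-1.03824, -2.39556, -0.1119)–(-1.3831, -2.39556, -0.1119)  len=0.3449
  (v12,v17,v15) [+-+] → (-1.03824, -2.39556, -0.1119)–(1.3831, -2.39556, -0.1119)  len=2.4213
  (v16,v1,v17) [++-] → (1.33504, -0.969874, -0.1119)–(0.9475, -1.6411, -0.1119)  len=0.7751
  (v17,v1,v2) [-+-] → (1.33504, -0.969874, -0.1119)–(1.895, 0, -0.1119)  len=1.1199
  (v17,v2,v15) [--+] → (1.55552, -2.09691, -0.1119)–(1.3831, -2.39556, -0.1119)  len=0.3449
  (v15,v2,v0) [+-+] → (1.55552, -2.09691, -0.1119)–(2.76619, 0, -0.1119)  len=2.4213

Chained into 2 loop(s):
  loop 1: 12 segments, perimeter = 11.3699
  loop 2: 12 segments, perimeter = 16.5970
Total perimeter = 27.967


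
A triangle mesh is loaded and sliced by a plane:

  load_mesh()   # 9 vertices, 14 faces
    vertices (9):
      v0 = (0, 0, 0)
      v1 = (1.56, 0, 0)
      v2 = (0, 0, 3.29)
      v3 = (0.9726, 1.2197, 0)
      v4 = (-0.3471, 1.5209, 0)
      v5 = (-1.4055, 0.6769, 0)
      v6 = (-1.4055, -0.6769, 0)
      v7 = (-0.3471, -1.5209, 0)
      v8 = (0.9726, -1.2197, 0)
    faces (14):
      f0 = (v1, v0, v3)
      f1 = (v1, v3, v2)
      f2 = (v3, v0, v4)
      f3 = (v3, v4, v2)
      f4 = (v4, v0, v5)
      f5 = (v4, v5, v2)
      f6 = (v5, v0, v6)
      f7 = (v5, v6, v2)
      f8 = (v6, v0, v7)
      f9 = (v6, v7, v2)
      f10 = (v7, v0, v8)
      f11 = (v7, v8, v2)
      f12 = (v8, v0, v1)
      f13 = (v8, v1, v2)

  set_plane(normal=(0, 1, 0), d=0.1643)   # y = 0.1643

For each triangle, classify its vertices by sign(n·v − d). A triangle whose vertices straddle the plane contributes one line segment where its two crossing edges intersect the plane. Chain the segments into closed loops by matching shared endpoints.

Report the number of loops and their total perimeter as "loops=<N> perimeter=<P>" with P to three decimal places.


Straddling triangles (8 of 14):
  (v1,v0,v3) [--+] → (0.131014, 0.1643, 0)–(1.48087, 0.1643, 0)  len=1.3499
  (v1,v3,v2) [-+-] → (1.48087, 0.1643, 0)–(0.131014, 0.1643, 2.84682)  len=3.1506
  (v3,v0,v4) [+-+] → (0.131014, 0.1643, 0)–(-0.0374966, 0.1643, 0)  len=0.1685
  (v3,v4,v2) [++-] → (-0.0374966, 0.1643, 2.93459)–(0.131014, 0.1643, 2.84682)  len=0.1900
  (v4,v0,v5) [+-+] → (-0.0374966, 0.1643, 0)–(-0.341149, 0.1643, 0)  len=0.3037
  (v4,v5,v2) [++-] → (-0.341149, 0.1643, 2.49144)–(-0.0374966, 0.1643, 2.93459)  len=0.5372
  (v5,v0,v6) [+--] → (-0.341149, 0.1643, 0)–(-1.4055, 0.1643, 0)  len=1.0644
  (v5,v6,v2) [+--] → (-1.4055, 0.1643, 0)–(-0.341149, 0.1643, 2.49144)  len=2.7093

Chained into 1 loop(s):
  loop 1: 8 segments, perimeter = 9.4735
Total perimeter = 9.473

loops=1 perimeter=9.473


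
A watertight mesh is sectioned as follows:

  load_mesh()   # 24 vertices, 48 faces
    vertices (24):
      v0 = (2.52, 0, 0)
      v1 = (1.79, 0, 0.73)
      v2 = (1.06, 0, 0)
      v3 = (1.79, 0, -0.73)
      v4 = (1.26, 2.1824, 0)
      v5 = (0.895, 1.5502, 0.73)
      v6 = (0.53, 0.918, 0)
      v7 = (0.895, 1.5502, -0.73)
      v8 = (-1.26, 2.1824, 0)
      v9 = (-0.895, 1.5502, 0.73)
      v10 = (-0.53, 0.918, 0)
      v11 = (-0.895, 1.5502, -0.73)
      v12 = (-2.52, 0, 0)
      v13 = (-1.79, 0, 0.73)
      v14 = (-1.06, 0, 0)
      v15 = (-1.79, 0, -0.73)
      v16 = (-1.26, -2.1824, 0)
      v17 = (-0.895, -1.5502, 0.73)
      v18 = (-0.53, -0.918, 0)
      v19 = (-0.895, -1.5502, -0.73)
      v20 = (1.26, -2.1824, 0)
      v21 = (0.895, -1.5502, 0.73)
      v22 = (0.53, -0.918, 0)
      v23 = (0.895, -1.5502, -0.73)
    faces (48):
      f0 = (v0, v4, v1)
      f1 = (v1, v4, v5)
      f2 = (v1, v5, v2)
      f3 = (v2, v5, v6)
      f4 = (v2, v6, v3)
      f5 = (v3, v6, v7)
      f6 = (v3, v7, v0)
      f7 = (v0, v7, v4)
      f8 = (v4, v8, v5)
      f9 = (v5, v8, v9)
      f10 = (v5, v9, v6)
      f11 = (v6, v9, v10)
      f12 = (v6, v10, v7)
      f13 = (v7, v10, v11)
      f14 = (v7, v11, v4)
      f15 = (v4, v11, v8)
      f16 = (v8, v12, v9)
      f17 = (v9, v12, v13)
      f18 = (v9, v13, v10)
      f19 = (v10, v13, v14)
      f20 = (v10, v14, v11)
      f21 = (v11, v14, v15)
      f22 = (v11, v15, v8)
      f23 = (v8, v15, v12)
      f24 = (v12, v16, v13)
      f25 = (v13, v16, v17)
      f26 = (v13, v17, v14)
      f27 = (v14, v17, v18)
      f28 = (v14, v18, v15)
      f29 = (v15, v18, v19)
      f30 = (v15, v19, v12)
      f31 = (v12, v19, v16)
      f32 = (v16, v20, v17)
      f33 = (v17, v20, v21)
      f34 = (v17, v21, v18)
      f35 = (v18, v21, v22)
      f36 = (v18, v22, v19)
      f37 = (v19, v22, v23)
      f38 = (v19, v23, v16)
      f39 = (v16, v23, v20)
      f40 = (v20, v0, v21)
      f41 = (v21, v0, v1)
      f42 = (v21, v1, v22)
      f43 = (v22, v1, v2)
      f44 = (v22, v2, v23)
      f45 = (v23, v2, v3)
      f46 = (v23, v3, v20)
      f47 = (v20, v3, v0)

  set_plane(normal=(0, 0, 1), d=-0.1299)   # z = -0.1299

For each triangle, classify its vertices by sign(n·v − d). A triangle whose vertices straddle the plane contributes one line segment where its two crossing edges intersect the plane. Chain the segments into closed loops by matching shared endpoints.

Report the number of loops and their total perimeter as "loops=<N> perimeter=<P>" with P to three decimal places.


loops=2 perimeter=21.480

Straddling triangles (24 of 48):
  (v2,v6,v3) [++-] → (0.754211, 0.754646, -0.1299)–(1.1899, 0, -0.1299)  len=0.8714
  (v3,v6,v7) [-+-] → (0.754211, 0.754646, -0.1299)–(0.59495, 1.0305, -0.1299)  len=0.3185
  (v3,v7,v0) [--+] → (2.23084, 0.275851, -0.1299)–(2.3901, 0, -0.1299)  len=0.3185
  (v0,v7,v4) [+-+] → (2.23084, 0.275851, -0.1299)–(1.19505, 2.0699, -0.1299)  len=2.0716
  (v6,v10,v7) [++-] → (-0.276428, 1.0305, -0.1299)–(0.59495, 1.0305, -0.1299)  len=0.8714
  (v7,v10,v11) [-+-] → (-0.276428, 1.0305, -0.1299)–(-0.59495, 1.0305, -0.1299)  len=0.3185
  (v7,v11,v4) [--+] → (0.876528, 2.0699, -0.1299)–(1.19505, 2.0699, -0.1299)  len=0.3185
  (v4,v11,v8) [+-+] → (0.876528, 2.0699, -0.1299)–(-1.19505, 2.0699, -0.1299)  len=2.0716
  (v10,v14,v11) [++-] → (-1.03064, 0.275851, -0.1299)–(-0.59495, 1.0305, -0.1299)  len=0.8714
  (v11,v14,v15) [-+-] → (-1.03064, 0.275851, -0.1299)–(-1.1899, 0, -0.1299)  len=0.3185
  (v11,v15,v8) [--+] → (-1.35431, 1.79405, -0.1299)–(-1.19505, 2.0699, -0.1299)  len=0.3185
  (v8,v15,v12) [+-+] → (-1.35431, 1.79405, -0.1299)–(-2.3901, 0, -0.1299)  len=2.0716
  (v14,v18,v15) [++-] → (-0.754211, -0.754646, -0.1299)–(-1.1899, 0, -0.1299)  len=0.8714
  (v15,v18,v19) [-+-] → (-0.754211, -0.754646, -0.1299)–(-0.59495, -1.0305, -0.1299)  len=0.3185
  (v15,v19,v12) [--+] → (-2.23084, -0.275851, -0.1299)–(-2.3901, 0, -0.1299)  len=0.3185
  (v12,v19,v16) [+-+] → (-2.23084, -0.275851, -0.1299)–(-1.19505, -2.0699, -0.1299)  len=2.0716
  (v18,v22,v19) [++-] → (0.276428, -1.0305, -0.1299)–(-0.59495, -1.0305, -0.1299)  len=0.8714
  (v19,v22,v23) [-+-] → (0.276428, -1.0305, -0.1299)–(0.59495, -1.0305, -0.1299)  len=0.3185
  (v19,v23,v16) [--+] → (-0.876528, -2.0699, -0.1299)–(-1.19505, -2.0699, -0.1299)  len=0.3185
  (v16,v23,v20) [+-+] → (-0.876528, -2.0699, -0.1299)–(1.19505, -2.0699, -0.1299)  len=2.0716
  (v22,v2,v23) [++-] → (1.03064, -0.275851, -0.1299)–(0.59495, -1.0305, -0.1299)  len=0.8714
  (v23,v2,v3) [-+-] → (1.03064, -0.275851, -0.1299)–(1.1899, 0, -0.1299)  len=0.3185
  (v23,v3,v20) [--+] → (1.35431, -1.79405, -0.1299)–(1.19505, -2.0699, -0.1299)  len=0.3185
  (v20,v3,v0) [+-+] → (1.35431, -1.79405, -0.1299)–(2.3901, 0, -0.1299)  len=2.0716

Chained into 2 loop(s):
  loop 1: 12 segments, perimeter = 7.1394
  loop 2: 12 segments, perimeter = 14.3407
Total perimeter = 21.480


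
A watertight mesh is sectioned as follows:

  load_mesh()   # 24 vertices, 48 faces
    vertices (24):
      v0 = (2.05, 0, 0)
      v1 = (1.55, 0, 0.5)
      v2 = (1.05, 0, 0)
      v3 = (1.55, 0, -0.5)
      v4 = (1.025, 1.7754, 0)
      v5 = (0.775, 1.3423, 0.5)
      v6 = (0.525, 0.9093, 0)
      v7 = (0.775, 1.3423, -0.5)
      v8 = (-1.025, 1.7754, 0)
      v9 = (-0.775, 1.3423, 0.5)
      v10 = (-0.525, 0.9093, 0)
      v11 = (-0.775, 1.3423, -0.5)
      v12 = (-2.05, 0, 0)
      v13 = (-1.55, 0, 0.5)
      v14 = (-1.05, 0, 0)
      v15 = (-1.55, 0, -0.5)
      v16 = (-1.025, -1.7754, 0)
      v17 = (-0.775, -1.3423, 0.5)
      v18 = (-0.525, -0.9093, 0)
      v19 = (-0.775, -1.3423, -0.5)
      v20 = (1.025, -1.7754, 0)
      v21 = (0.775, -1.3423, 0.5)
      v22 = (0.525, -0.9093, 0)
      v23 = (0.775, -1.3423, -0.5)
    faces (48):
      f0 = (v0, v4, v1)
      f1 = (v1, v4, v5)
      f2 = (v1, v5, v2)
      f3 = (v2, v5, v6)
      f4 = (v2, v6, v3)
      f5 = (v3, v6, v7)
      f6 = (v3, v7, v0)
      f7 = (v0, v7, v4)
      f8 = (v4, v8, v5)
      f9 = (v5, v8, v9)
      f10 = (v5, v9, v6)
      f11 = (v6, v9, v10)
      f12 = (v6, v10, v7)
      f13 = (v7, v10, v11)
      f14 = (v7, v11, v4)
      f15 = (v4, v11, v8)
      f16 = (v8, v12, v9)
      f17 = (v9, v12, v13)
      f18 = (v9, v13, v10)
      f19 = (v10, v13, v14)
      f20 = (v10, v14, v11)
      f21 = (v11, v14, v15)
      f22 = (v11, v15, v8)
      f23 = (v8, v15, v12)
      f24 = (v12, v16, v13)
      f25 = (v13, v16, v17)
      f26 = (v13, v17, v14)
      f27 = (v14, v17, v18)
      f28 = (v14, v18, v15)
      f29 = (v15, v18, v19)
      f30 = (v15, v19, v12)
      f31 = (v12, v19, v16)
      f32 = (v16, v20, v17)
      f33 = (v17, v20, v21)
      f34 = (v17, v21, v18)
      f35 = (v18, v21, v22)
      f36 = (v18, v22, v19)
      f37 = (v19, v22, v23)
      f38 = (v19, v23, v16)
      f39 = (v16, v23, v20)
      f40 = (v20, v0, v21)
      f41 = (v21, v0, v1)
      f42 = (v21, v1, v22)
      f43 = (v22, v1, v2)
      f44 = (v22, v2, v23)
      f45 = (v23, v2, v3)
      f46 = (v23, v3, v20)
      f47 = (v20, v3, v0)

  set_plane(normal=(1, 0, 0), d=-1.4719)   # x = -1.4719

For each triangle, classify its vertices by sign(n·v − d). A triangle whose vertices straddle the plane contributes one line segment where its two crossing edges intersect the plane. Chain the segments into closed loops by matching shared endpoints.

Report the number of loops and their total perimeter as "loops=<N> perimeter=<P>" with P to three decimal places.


loops=1 perimeter=4.625

Straddling triangles (14 of 48):
  (v8,v12,v9) [+-+] → (-1.4719, 1.00133, 0)–(-1.4719, 0.608615, 0.226706)  len=0.4535
  (v9,v12,v13) [+--] → (-1.4719, 0.608615, 0.226706)–(-1.4719, 0.135269, 0.5)  len=0.5466
  (v9,v13,v10) [+-+] → (-1.4719, 0.135269, 0.5)–(-1.4719, 0.0692842, 0.461902)  len=0.0762
  (v10,v13,v14) [+-+] → (-1.4719, 0.0692842, 0.461902)–(-1.4719, 0, 0.4219)  len=0.0800
  (v11,v14,v15) [++-] → (-1.4719, 0, -0.4219)–(-1.4719, 0.135269, -0.5)  len=0.1562
  (v11,v15,v8) [+-+] → (-1.4719, 0.135269, -0.5)–(-1.4719, 0.264112, -0.425619)  len=0.1488
  (v8,v15,v12) [+--] → (-1.4719, 0.264112, -0.425619)–(-1.4719, 1.00133, 0)  len=0.8513
  (v12,v16,v13) [-+-] → (-1.4719, -1.00133, 0)–(-1.4719, -0.264112, 0.425619)  len=0.8513
  (v13,v16,v17) [-++] → (-1.4719, -0.264112, 0.425619)–(-1.4719, -0.135269, 0.5)  len=0.1488
  (v13,v17,v14) [-++] → (-1.4719, -0.135269, 0.5)–(-1.4719, 0, 0.4219)  len=0.1562
  (v14,v18,v15) [++-] → (-1.4719, -0.0692842, -0.461902)–(-1.4719, 0, -0.4219)  len=0.0800
  (v15,v18,v19) [-++] → (-1.4719, -0.0692842, -0.461902)–(-1.4719, -0.135269, -0.5)  len=0.0762
  (v15,v19,v12) [-+-] → (-1.4719, -0.135269, -0.5)–(-1.4719, -0.608615, -0.226706)  len=0.5466
  (v12,v19,v16) [-++] → (-1.4719, -0.608615, -0.226706)–(-1.4719, -1.00133, 0)  len=0.4535

Chained into 1 loop(s):
  loop 1: 14 segments, perimeter = 4.6249
Total perimeter = 4.625


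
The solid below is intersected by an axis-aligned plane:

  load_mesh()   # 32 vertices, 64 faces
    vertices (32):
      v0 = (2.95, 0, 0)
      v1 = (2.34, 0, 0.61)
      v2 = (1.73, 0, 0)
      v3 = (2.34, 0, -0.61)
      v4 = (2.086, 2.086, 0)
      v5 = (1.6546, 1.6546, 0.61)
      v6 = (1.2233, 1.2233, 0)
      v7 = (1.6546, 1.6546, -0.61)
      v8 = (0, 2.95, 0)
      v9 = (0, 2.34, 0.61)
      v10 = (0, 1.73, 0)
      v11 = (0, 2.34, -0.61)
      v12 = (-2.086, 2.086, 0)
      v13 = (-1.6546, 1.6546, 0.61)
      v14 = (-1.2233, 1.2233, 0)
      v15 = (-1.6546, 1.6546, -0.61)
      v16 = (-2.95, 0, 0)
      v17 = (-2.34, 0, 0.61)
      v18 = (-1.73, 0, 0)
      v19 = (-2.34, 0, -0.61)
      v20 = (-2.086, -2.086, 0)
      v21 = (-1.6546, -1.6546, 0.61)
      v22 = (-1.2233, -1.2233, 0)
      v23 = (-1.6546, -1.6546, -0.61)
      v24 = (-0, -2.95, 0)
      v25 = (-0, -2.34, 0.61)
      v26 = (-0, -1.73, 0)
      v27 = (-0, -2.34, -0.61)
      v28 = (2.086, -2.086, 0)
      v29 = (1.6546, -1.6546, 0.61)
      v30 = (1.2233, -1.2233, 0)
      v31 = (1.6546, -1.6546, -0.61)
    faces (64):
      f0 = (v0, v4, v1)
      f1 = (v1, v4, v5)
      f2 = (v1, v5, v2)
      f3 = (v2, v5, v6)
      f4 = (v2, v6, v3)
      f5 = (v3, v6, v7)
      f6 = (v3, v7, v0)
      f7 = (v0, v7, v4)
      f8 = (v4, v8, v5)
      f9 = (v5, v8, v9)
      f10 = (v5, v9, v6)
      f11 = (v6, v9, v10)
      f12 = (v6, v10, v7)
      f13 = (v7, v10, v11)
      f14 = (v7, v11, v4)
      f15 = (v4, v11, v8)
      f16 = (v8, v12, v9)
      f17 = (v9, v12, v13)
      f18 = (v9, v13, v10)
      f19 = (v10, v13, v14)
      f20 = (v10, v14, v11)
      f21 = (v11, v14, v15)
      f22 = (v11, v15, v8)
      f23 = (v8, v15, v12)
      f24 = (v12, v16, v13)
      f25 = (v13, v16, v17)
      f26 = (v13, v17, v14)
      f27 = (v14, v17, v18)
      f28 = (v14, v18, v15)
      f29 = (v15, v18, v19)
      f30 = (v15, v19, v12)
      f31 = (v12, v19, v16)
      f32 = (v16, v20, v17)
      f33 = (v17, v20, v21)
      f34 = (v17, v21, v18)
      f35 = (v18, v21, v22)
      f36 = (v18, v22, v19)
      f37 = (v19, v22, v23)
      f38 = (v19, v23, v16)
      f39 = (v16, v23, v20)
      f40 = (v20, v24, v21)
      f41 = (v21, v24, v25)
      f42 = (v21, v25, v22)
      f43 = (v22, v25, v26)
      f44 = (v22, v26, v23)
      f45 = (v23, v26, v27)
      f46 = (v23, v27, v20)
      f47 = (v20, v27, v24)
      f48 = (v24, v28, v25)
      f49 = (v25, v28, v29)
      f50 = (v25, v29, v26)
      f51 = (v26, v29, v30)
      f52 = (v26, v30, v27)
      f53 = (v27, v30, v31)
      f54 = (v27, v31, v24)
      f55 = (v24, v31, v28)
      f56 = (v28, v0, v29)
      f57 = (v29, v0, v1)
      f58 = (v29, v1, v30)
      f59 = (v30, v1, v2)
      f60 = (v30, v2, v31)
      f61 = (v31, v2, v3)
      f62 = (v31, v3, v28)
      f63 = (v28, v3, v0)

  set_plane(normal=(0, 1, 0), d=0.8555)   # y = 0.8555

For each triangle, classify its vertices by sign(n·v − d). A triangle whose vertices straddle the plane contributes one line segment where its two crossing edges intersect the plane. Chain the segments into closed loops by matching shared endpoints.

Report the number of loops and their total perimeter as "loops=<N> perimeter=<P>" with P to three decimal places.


loops=2 perimeter=6.901

Straddling triangles (16 of 64):
  (v0,v4,v1) [-+-] → (2.59566, 0.8555, 0)–(2.23583, 0.8555, 0.35983)  len=0.5089
  (v1,v4,v5) [-++] → (2.23583, 0.8555, 0.35983)–(1.98562, 0.8555, 0.61)  len=0.3538
  (v1,v5,v2) [-+-] → (1.98562, 0.8555, 0.61)–(1.69101, 0.8555, 0.315396)  len=0.4166
  (v2,v5,v6) [-++] → (1.69101, 0.8555, 0.315396)–(1.37565, 0.8555, 0)  len=0.4460
  (v2,v6,v3) [-+-] → (1.37565, 0.8555, 0)–(1.55905, 0.8555, -0.183404)  len=0.2594
  (v3,v6,v7) [-++] → (1.55905, 0.8555, -0.183404)–(1.98562, 0.8555, -0.61)  len=0.6033
  (v3,v7,v0) [-+-] → (1.98562, 0.8555, -0.61)–(2.28022, 0.8555, -0.315396)  len=0.4166
  (v0,v7,v4) [-++] → (2.28022, 0.8555, -0.315396)–(2.59566, 0.8555, 0)  len=0.4461
  (v12,v16,v13) [+-+] → (-2.59566, 0.8555, 0)–(-2.28022, 0.8555, 0.315396)  len=0.4461
  (v13,v16,v17) [+--] → (-2.28022, 0.8555, 0.315396)–(-1.98562, 0.8555, 0.61)  len=0.4166
  (v13,v17,v14) [+-+] → (-1.98562, 0.8555, 0.61)–(-1.55905, 0.8555, 0.183404)  len=0.6033
  (v14,v17,v18) [+--] → (-1.55905, 0.8555, 0.183404)–(-1.37565, 0.8555, 0)  len=0.2594
  (v14,v18,v15) [+-+] → (-1.37565, 0.8555, 0)–(-1.69101, 0.8555, -0.315396)  len=0.4460
  (v15,v18,v19) [+--] → (-1.69101, 0.8555, -0.315396)–(-1.98562, 0.8555, -0.61)  len=0.4166
  (v15,v19,v12) [+-+] → (-1.98562, 0.8555, -0.61)–(-2.23583, 0.8555, -0.35983)  len=0.3538
  (v12,v19,v16) [+--] → (-2.23583, 0.8555, -0.35983)–(-2.59566, 0.8555, 0)  len=0.5089

Chained into 2 loop(s):
  loop 1: 8 segments, perimeter = 3.4507
  loop 2: 8 segments, perimeter = 3.4507
Total perimeter = 6.901


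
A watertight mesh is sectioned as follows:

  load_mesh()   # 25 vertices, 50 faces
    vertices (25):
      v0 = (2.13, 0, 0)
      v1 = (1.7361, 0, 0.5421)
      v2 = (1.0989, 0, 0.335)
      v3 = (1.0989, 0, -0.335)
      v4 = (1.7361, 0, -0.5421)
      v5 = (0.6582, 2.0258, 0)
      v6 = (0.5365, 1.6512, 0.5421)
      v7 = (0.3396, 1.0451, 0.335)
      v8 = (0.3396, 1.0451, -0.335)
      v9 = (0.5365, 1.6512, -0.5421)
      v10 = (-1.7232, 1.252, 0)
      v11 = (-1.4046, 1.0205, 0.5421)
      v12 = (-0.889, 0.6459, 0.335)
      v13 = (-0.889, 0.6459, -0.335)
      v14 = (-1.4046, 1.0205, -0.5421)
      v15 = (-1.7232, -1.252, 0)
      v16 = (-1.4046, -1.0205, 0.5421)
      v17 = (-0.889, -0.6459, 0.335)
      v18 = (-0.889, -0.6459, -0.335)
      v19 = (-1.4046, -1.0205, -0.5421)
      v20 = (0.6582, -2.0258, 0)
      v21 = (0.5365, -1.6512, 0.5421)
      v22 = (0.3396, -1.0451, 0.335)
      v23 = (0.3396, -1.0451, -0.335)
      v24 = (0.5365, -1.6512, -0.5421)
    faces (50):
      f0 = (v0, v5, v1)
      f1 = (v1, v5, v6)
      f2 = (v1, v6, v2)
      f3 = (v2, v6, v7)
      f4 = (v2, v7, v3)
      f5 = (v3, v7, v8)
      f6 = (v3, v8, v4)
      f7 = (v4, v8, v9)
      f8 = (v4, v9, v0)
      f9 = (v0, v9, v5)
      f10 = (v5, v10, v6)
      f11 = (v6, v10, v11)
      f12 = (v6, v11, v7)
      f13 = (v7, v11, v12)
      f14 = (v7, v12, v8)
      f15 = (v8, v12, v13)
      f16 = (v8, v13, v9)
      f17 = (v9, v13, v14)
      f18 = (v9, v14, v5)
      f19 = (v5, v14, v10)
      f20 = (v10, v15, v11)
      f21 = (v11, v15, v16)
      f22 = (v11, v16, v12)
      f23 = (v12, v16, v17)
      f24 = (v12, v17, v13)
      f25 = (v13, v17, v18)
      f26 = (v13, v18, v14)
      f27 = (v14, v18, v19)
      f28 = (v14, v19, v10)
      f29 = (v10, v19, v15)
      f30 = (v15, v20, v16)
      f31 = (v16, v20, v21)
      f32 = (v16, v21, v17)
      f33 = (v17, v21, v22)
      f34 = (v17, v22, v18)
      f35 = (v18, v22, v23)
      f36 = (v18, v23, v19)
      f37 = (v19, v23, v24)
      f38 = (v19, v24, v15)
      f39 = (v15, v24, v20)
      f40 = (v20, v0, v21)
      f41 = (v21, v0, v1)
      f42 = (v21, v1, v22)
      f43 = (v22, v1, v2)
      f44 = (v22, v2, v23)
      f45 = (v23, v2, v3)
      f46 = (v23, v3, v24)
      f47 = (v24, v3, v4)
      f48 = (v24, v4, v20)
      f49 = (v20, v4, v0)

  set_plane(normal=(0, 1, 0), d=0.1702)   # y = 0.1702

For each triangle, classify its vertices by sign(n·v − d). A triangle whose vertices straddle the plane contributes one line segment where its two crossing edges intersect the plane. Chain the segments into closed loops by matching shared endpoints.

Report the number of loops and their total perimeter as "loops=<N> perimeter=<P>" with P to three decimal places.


loops=2 perimeter=6.389

Straddling triangles (20 of 50):
  (v0,v5,v1) [-+-] → (2.00634, 0.1702, 0)–(1.64554, 0.1702, 0.496555)  len=0.6138
  (v1,v5,v6) [-++] → (1.64554, 0.1702, 0.496555)–(1.61245, 0.1702, 0.5421)  len=0.0563
  (v1,v6,v2) [-+-] → (1.61245, 0.1702, 0.5421)–(1.04093, 0.1702, 0.356347)  len=0.6009
  (v2,v6,v7) [-++] → (1.04093, 0.1702, 0.356347)–(0.975244, 0.1702, 0.335)  len=0.0691
  (v2,v7,v3) [-+-] → (0.975244, 0.1702, 0.335)–(0.975244, 0.1702, -0.225887)  len=0.5609
  (v3,v7,v8) [-++] → (0.975244, 0.1702, -0.225887)–(0.975244, 0.1702, -0.335)  len=0.1091
  (v3,v8,v4) [-+-] → (0.975244, 0.1702, -0.335)–(1.50867, 0.1702, -0.508373)  len=0.5609
  (v4,v8,v9) [-++] → (1.50867, 0.1702, -0.508373)–(1.61245, 0.1702, -0.5421)  len=0.1091
  (v4,v9,v0) [-+-] → (1.61245, 0.1702, -0.5421)–(1.96575, 0.1702, -0.0558778)  len=0.6010
  (v0,v9,v5) [-++] → (1.96575, 0.1702, -0.0558778)–(2.00634, 0.1702, 0)  len=0.0691
  (v10,v15,v11) [+-+] → (-1.7232, 0.1702, 0)–(-1.52381, 0.1702, 0.339263)  len=0.3935
  (v11,v15,v16) [+--] → (-1.52381, 0.1702, 0.339263)–(-1.4046, 0.1702, 0.5421)  len=0.2353
  (v11,v16,v12) [+-+] → (-1.4046, 0.1702, 0.5421)–(-1.03619, 0.1702, 0.39412)  len=0.3970
  (v12,v16,v17) [+--] → (-1.03619, 0.1702, 0.39412)–(-0.889, 0.1702, 0.335)  len=0.1586
  (v12,v17,v13) [+-+] → (-0.889, 0.1702, 0.335)–(-0.889, 0.1702, -0.0882753)  len=0.4233
  (v13,v17,v18) [+--] → (-0.889, 0.1702, -0.0882753)–(-0.889, 0.1702, -0.335)  len=0.2467
  (v13,v18,v14) [+-+] → (-0.889, 0.1702, -0.335)–(-1.14151, 0.1702, -0.436425)  len=0.2721
  (v14,v18,v19) [+--] → (-1.14151, 0.1702, -0.436425)–(-1.4046, 0.1702, -0.5421)  len=0.2835
  (v14,v19,v10) [+-+] → (-1.4046, 0.1702, -0.5421)–(-1.57153, 0.1702, -0.258061)  len=0.3295
  (v10,v19,v15) [+--] → (-1.57153, 0.1702, -0.258061)–(-1.7232, 0.1702, 0)  len=0.2993

Chained into 2 loop(s):
  loop 1: 10 segments, perimeter = 3.3502
  loop 2: 10 segments, perimeter = 3.0389
Total perimeter = 6.389
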